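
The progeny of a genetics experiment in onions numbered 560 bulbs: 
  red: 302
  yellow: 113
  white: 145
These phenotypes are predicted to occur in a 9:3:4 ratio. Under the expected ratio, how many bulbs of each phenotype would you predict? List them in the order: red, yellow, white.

Total ratio parts = 16. Expected numbers out of 560:
  red: 560 × 9/16 = 315
  yellow: 560 × 3/16 = 105
  white: 560 × 4/16 = 140

315, 105, 140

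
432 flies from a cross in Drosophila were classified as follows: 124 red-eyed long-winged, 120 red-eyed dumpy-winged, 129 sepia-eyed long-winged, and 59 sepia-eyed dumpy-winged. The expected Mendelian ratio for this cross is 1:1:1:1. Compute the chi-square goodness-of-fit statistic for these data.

30.019

Under the 1:1:1:1 hypothesis (Σ ratio = 4, N = 432):
  red-eyed long-winged: 432 × 1/4 = 108
  red-eyed dumpy-winged: 432 × 1/4 = 108
  sepia-eyed long-winged: 432 × 1/4 = 108
  sepia-eyed dumpy-winged: 432 × 1/4 = 108
χ² = Σ (O − E)² / E
  red-eyed long-winged: (124 − 108)² / 108 = 2.3704
  red-eyed dumpy-winged: (120 − 108)² / 108 = 1.3333
  sepia-eyed long-winged: (129 − 108)² / 108 = 4.0833
  sepia-eyed dumpy-winged: (59 − 108)² / 108 = 22.2315
χ² = 2.3704 + 1.3333 + 4.0833 + 22.2315 = 30.0185 ≈ 30.019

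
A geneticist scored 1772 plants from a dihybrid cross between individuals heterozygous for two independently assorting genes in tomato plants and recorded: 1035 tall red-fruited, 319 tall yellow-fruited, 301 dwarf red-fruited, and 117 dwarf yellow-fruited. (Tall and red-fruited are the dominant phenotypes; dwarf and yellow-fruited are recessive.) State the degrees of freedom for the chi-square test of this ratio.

3

A dihybrid F₂ with independent assortment and complete dominance at both loci gives a 9:3:3:1 phenotypic ratio.
A goodness-of-fit test with 4 phenotype classes has df = 4 − 1 = 3.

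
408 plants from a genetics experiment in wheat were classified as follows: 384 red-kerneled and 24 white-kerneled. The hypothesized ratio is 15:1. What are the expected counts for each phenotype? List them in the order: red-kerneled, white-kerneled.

382.5, 25.5

The 15:1 ratio has 16 parts, so with N = 408 the expected counts are:
  red-kerneled: 408 × 15/16 = 382.5
  white-kerneled: 408 × 1/16 = 25.5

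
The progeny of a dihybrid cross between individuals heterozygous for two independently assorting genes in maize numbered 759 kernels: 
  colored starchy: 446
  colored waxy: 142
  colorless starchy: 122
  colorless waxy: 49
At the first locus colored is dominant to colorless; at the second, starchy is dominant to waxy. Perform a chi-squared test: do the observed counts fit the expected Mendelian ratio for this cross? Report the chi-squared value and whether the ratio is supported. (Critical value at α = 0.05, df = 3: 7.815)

3.803; consistent

A dihybrid F₂ with independent assortment and complete dominance at both loci gives a 9:3:3:1 phenotypic ratio.
Expected counts for N = 759 under a 9:3:3:1 ratio (total parts = 16):
  colored starchy: 759 × 9/16 = 426.9375
  colored waxy: 759 × 3/16 = 142.3125
  colorless starchy: 759 × 3/16 = 142.3125
  colorless waxy: 759 × 1/16 = 47.4375
χ² = Σ (O − E)² / E
  colored starchy: (446 − 426.9375)² / 426.9375 = 0.8511
  colored waxy: (142 − 142.3125)² / 142.3125 = 0.0007
  colorless starchy: (122 − 142.3125)² / 142.3125 = 2.8992
  colorless waxy: (49 − 47.4375)² / 47.4375 = 0.0515
χ² = 0.8511 + 0.0007 + 2.8992 + 0.0515 = 3.8025 ≈ 3.803
Degrees of freedom = 4 − 1 = 3; critical value at α = 0.05 is 7.815.
Since 3.803 < 7.815, we fail to reject the null hypothesis — the data are consistent with the 9:3:3:1 ratio.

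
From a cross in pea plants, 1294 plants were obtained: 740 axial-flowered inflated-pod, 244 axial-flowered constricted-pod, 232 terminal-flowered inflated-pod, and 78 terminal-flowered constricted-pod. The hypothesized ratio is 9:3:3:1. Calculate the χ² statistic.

Under the 9:3:3:1 hypothesis (Σ ratio = 16, N = 1294):
  axial-flowered inflated-pod: 1294 × 9/16 = 727.875
  axial-flowered constricted-pod: 1294 × 3/16 = 242.625
  terminal-flowered inflated-pod: 1294 × 3/16 = 242.625
  terminal-flowered constricted-pod: 1294 × 1/16 = 80.875
χ² = Σ (O − E)² / E
  axial-flowered inflated-pod: (740 − 727.875)² / 727.875 = 0.2020
  axial-flowered constricted-pod: (244 − 242.625)² / 242.625 = 0.0078
  terminal-flowered inflated-pod: (232 − 242.625)² / 242.625 = 0.4653
  terminal-flowered constricted-pod: (78 − 80.875)² / 80.875 = 0.1022
χ² = 0.2020 + 0.0078 + 0.4653 + 0.1022 = 0.7773 ≈ 0.777

0.777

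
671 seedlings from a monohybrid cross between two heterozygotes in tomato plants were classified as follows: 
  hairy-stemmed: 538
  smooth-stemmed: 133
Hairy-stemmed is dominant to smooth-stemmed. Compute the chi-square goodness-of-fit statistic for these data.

9.598

For a monohybrid cross between heterozygotes with complete dominance, the expected phenotypic ratio is 3:1.
Expected counts for N = 671 under a 3:1 ratio (total parts = 4):
  hairy-stemmed: 671 × 3/4 = 503.25
  smooth-stemmed: 671 × 1/4 = 167.75
χ² = Σ (O − E)² / E
  hairy-stemmed: (538 − 503.25)² / 503.25 = 2.3995
  smooth-stemmed: (133 − 167.75)² / 167.75 = 7.1986
χ² = 2.3995 + 7.1986 = 9.5981 ≈ 9.598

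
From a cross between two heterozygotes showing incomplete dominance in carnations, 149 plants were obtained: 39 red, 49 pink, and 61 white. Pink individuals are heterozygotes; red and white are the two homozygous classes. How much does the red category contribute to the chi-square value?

0.082

With incomplete dominance, a heterozygote × heterozygote cross gives a 1:2:1 phenotypic ratio.
The 1:2:1 ratio has 4 parts, so with N = 149 the expected counts are:
  red: 149 × 1/4 = 37.25
  pink: 149 × 2/4 = 74.5
  white: 149 × 1/4 = 37.25
Contribution of red: (39 − 37.25)² / 37.25 = 0.0822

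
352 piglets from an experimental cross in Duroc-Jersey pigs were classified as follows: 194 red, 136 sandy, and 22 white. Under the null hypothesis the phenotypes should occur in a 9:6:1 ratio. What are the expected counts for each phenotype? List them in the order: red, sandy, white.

Under the 9:6:1 hypothesis (Σ ratio = 16, N = 352):
  red: 352 × 9/16 = 198
  sandy: 352 × 6/16 = 132
  white: 352 × 1/16 = 22

198, 132, 22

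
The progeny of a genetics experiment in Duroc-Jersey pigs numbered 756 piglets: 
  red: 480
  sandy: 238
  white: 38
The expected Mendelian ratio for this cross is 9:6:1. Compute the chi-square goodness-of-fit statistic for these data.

Under the 9:6:1 hypothesis (Σ ratio = 16, N = 756):
  red: 756 × 9/16 = 425.25
  sandy: 756 × 6/16 = 283.5
  white: 756 × 1/16 = 47.25
χ² = Σ (O − E)² / E
  red: (480 − 425.25)² / 425.25 = 7.0489
  sandy: (238 − 283.5)² / 283.5 = 7.3025
  white: (38 − 47.25)² / 47.25 = 1.8108
χ² = 7.0489 + 7.3025 + 1.8108 = 16.1622 ≈ 16.162

16.162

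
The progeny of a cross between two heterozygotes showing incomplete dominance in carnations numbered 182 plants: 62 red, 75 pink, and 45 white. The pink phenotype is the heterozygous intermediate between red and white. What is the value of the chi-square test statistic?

With incomplete dominance, a heterozygote × heterozygote cross gives a 1:2:1 phenotypic ratio.
Expected counts for N = 182 under a 1:2:1 ratio (total parts = 4):
  red: 182 × 1/4 = 45.5
  pink: 182 × 2/4 = 91
  white: 182 × 1/4 = 45.5
χ² = Σ (O − E)² / E
  red: (62 − 45.5)² / 45.5 = 5.9835
  pink: (75 − 91)² / 91 = 2.8132
  white: (45 − 45.5)² / 45.5 = 0.0055
χ² = 5.9835 + 2.8132 + 0.0055 = 8.8022 ≈ 8.802

8.802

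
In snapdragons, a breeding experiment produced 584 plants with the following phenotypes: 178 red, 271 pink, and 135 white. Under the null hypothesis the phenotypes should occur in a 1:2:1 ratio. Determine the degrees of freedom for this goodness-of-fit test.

A goodness-of-fit test with 3 phenotype classes has df = 3 − 1 = 2.

2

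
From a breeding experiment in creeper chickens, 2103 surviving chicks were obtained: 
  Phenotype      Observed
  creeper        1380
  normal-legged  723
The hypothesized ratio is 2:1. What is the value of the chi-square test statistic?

1.036

Under the 2:1 hypothesis (Σ ratio = 3, N = 2103):
  creeper: 2103 × 2/3 = 1402
  normal-legged: 2103 × 1/3 = 701
χ² = Σ (O − E)² / E
  creeper: (1380 − 1402)² / 1402 = 0.3452
  normal-legged: (723 − 701)² / 701 = 0.6904
χ² = 0.3452 + 0.6904 = 1.0356 ≈ 1.036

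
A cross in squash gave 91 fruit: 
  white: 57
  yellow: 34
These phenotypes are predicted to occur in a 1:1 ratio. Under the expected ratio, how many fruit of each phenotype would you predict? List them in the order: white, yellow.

Total ratio parts = 2. Expected numbers out of 91:
  white: 91 × 1/2 = 45.5
  yellow: 91 × 1/2 = 45.5

45.5, 45.5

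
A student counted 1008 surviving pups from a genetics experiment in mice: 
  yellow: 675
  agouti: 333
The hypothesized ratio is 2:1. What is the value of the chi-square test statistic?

The 2:1 ratio has 3 parts, so with N = 1008 the expected counts are:
  yellow: 1008 × 2/3 = 672
  agouti: 1008 × 1/3 = 336
χ² = Σ (O − E)² / E
  yellow: (675 − 672)² / 672 = 0.0134
  agouti: (333 − 336)² / 336 = 0.0268
χ² = 0.0134 + 0.0268 = 0.0402 ≈ 0.040

0.040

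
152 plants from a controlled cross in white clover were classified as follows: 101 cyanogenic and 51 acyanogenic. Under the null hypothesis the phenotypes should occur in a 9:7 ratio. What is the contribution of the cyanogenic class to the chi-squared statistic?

The 9:7 ratio has 16 parts, so with N = 152 the expected counts are:
  cyanogenic: 152 × 9/16 = 85.5
  acyanogenic: 152 × 7/16 = 66.5
Contribution of cyanogenic: (101 − 85.5)² / 85.5 = 2.8099

2.810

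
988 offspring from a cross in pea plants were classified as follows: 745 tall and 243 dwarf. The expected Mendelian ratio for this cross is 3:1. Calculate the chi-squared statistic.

0.086

Expected counts for N = 988 under a 3:1 ratio (total parts = 4):
  tall: 988 × 3/4 = 741
  dwarf: 988 × 1/4 = 247
χ² = Σ (O − E)² / E
  tall: (745 − 741)² / 741 = 0.0216
  dwarf: (243 − 247)² / 247 = 0.0648
χ² = 0.0216 + 0.0648 = 0.0864 ≈ 0.086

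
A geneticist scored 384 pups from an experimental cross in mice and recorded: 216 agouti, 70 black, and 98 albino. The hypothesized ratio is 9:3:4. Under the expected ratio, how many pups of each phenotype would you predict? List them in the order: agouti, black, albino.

216, 72, 96

Total ratio parts = 16. Expected numbers out of 384:
  agouti: 384 × 9/16 = 216
  black: 384 × 3/16 = 72
  albino: 384 × 4/16 = 96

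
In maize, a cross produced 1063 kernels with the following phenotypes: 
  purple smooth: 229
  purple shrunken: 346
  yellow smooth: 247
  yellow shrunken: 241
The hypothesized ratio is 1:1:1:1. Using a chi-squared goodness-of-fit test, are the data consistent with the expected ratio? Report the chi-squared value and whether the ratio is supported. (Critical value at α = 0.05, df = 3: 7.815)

Total ratio parts = 4. Expected numbers out of 1063:
  purple smooth: 1063 × 1/4 = 265.75
  purple shrunken: 1063 × 1/4 = 265.75
  yellow smooth: 1063 × 1/4 = 265.75
  yellow shrunken: 1063 × 1/4 = 265.75
χ² = Σ (O − E)² / E
  purple smooth: (229 − 265.75)² / 265.75 = 5.0821
  purple shrunken: (346 − 265.75)² / 265.75 = 24.2335
  yellow smooth: (247 − 265.75)² / 265.75 = 1.3229
  yellow shrunken: (241 − 265.75)² / 265.75 = 2.3050
χ² = 5.0821 + 24.2335 + 1.3229 + 2.3050 = 32.9435 ≈ 32.944
Degrees of freedom = 4 − 1 = 3; critical value at α = 0.05 is 7.815.
Since 32.944 > 7.815, we reject the null hypothesis — the data do not fit the 1:1:1:1 ratio.

32.944; not consistent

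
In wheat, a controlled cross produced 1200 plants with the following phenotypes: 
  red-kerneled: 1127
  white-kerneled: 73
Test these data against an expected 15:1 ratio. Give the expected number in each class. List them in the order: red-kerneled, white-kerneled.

1125, 75

Expected counts for N = 1200 under a 15:1 ratio (total parts = 16):
  red-kerneled: 1200 × 15/16 = 1125
  white-kerneled: 1200 × 1/16 = 75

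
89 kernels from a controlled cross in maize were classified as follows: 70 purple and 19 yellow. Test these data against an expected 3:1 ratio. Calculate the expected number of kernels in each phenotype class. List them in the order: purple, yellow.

Expected counts for N = 89 under a 3:1 ratio (total parts = 4):
  purple: 89 × 3/4 = 66.75
  yellow: 89 × 1/4 = 22.25

66.75, 22.25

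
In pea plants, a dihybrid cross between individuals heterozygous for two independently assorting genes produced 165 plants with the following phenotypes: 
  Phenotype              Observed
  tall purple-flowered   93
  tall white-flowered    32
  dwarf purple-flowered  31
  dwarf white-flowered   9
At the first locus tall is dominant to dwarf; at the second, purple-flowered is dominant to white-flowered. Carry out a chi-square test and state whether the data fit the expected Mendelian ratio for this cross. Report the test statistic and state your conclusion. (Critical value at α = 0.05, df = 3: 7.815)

A dihybrid F₂ with independent assortment and complete dominance at both loci gives a 9:3:3:1 phenotypic ratio.
Expected counts for N = 165 under a 9:3:3:1 ratio (total parts = 16):
  tall purple-flowered: 165 × 9/16 = 92.8125
  tall white-flowered: 165 × 3/16 = 30.9375
  dwarf purple-flowered: 165 × 3/16 = 30.9375
  dwarf white-flowered: 165 × 1/16 = 10.3125
χ² = Σ (O − E)² / E
  tall purple-flowered: (93 − 92.8125)² / 92.8125 = 0.0004
  tall white-flowered: (32 − 30.9375)² / 30.9375 = 0.0365
  dwarf purple-flowered: (31 − 30.9375)² / 30.9375 = 0.0001
  dwarf white-flowered: (9 − 10.3125)² / 10.3125 = 0.1670
χ² = 0.0004 + 0.0365 + 0.0001 + 0.1670 = 0.204
Degrees of freedom = 4 − 1 = 3; critical value at α = 0.05 is 7.815.
Since 0.204 < 7.815, we fail to reject the null hypothesis — the data are consistent with the 9:3:3:1 ratio.

0.204; consistent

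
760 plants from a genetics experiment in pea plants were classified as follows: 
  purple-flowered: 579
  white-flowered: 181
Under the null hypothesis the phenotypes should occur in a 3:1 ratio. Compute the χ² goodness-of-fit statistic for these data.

Total ratio parts = 4. Expected numbers out of 760:
  purple-flowered: 760 × 3/4 = 570
  white-flowered: 760 × 1/4 = 190
χ² = Σ (O − E)² / E
  purple-flowered: (579 − 570)² / 570 = 0.1421
  white-flowered: (181 − 190)² / 190 = 0.4263
χ² = 0.1421 + 0.4263 = 0.5684 ≈ 0.568

0.568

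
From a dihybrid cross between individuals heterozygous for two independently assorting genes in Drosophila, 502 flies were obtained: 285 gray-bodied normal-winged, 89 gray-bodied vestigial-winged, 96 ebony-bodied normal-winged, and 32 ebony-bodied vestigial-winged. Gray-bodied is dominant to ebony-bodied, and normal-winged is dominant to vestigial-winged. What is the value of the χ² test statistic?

A dihybrid F₂ with independent assortment and complete dominance at both loci gives a 9:3:3:1 phenotypic ratio.
Under the 9:3:3:1 hypothesis (Σ ratio = 16, N = 502):
  gray-bodied normal-winged: 502 × 9/16 = 282.375
  gray-bodied vestigial-winged: 502 × 3/16 = 94.125
  ebony-bodied normal-winged: 502 × 3/16 = 94.125
  ebony-bodied vestigial-winged: 502 × 1/16 = 31.375
χ² = Σ (O − E)² / E
  gray-bodied normal-winged: (285 − 282.375)² / 282.375 = 0.0244
  gray-bodied vestigial-winged: (89 − 94.125)² / 94.125 = 0.2791
  ebony-bodied normal-winged: (96 − 94.125)² / 94.125 = 0.0374
  ebony-bodied vestigial-winged: (32 − 31.375)² / 31.375 = 0.0125
χ² = 0.0244 + 0.2791 + 0.0374 + 0.0125 = 0.3534 ≈ 0.353

0.353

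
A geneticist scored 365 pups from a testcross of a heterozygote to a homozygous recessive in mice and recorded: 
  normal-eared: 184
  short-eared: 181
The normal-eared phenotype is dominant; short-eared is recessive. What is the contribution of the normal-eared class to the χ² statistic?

0.012

A testcross of a heterozygote (Aa × aa) gives a 1:1 phenotypic ratio.
Total ratio parts = 2. Expected numbers out of 365:
  normal-eared: 365 × 1/2 = 182.5
  short-eared: 365 × 1/2 = 182.5
Contribution of normal-eared: (184 − 182.5)² / 182.5 = 0.0123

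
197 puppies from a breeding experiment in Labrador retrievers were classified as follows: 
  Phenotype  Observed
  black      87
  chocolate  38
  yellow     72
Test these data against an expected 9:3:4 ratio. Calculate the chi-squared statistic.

15.657

The 9:3:4 ratio has 16 parts, so with N = 197 the expected counts are:
  black: 197 × 9/16 = 110.8125
  chocolate: 197 × 3/16 = 36.9375
  yellow: 197 × 4/16 = 49.25
χ² = Σ (O − E)² / E
  black: (87 − 110.8125)² / 110.8125 = 5.1171
  chocolate: (38 − 36.9375)² / 36.9375 = 0.0306
  yellow: (72 − 49.25)² / 49.25 = 10.5089
χ² = 5.1171 + 0.0306 + 10.5089 = 15.6566 ≈ 15.657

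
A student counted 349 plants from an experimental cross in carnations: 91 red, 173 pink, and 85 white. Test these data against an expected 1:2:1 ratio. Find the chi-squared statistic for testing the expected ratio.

0.232

Total ratio parts = 4. Expected numbers out of 349:
  red: 349 × 1/4 = 87.25
  pink: 349 × 2/4 = 174.5
  white: 349 × 1/4 = 87.25
χ² = Σ (O − E)² / E
  red: (91 − 87.25)² / 87.25 = 0.1612
  pink: (173 − 174.5)² / 174.5 = 0.0129
  white: (85 − 87.25)² / 87.25 = 0.0580
χ² = 0.1612 + 0.0129 + 0.0580 = 0.2321 ≈ 0.232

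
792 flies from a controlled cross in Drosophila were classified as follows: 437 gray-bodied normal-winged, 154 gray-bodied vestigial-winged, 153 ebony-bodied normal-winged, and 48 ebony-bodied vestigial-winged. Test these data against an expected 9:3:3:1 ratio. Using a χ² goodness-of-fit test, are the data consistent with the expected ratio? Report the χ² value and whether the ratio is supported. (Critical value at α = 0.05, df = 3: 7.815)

0.548; consistent

Under the 9:3:3:1 hypothesis (Σ ratio = 16, N = 792):
  gray-bodied normal-winged: 792 × 9/16 = 445.5
  gray-bodied vestigial-winged: 792 × 3/16 = 148.5
  ebony-bodied normal-winged: 792 × 3/16 = 148.5
  ebony-bodied vestigial-winged: 792 × 1/16 = 49.5
χ² = Σ (O − E)² / E
  gray-bodied normal-winged: (437 − 445.5)² / 445.5 = 0.1622
  gray-bodied vestigial-winged: (154 − 148.5)² / 148.5 = 0.2037
  ebony-bodied normal-winged: (153 − 148.5)² / 148.5 = 0.1364
  ebony-bodied vestigial-winged: (48 − 49.5)² / 49.5 = 0.0455
χ² = 0.1622 + 0.2037 + 0.1364 + 0.0455 = 0.5478 ≈ 0.548
Degrees of freedom = 4 − 1 = 3; critical value at α = 0.05 is 7.815.
Since 0.548 < 7.815, we fail to reject the null hypothesis — the data are consistent with the 9:3:3:1 ratio.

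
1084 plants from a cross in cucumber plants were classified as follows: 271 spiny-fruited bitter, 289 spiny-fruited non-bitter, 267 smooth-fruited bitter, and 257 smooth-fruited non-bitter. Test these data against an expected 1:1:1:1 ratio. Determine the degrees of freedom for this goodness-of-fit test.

3

A goodness-of-fit test with 4 phenotype classes has df = 4 − 1 = 3.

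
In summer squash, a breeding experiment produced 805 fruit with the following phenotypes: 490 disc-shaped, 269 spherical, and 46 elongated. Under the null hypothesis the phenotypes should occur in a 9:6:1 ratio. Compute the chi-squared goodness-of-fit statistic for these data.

7.004

Expected counts for N = 805 under a 9:6:1 ratio (total parts = 16):
  disc-shaped: 805 × 9/16 = 452.8125
  spherical: 805 × 6/16 = 301.875
  elongated: 805 × 1/16 = 50.3125
χ² = Σ (O − E)² / E
  disc-shaped: (490 − 452.8125)² / 452.8125 = 3.0540
  spherical: (269 − 301.875)² / 301.875 = 3.5802
  elongated: (46 − 50.3125)² / 50.3125 = 0.3696
χ² = 3.0540 + 3.5802 + 0.3696 = 7.0038 ≈ 7.004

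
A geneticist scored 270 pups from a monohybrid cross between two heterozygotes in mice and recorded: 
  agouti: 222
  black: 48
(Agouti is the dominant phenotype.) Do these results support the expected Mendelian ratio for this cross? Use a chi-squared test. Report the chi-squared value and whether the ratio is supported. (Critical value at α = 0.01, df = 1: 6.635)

For a monohybrid cross between heterozygotes with complete dominance, the expected phenotypic ratio is 3:1.
The 3:1 ratio has 4 parts, so with N = 270 the expected counts are:
  agouti: 270 × 3/4 = 202.5
  black: 270 × 1/4 = 67.5
χ² = Σ (O − E)² / E
  agouti: (222 − 202.5)² / 202.5 = 1.8778
  black: (48 − 67.5)² / 67.5 = 5.6333
χ² = 1.8778 + 5.6333 = 7.5111 ≈ 7.511
Degrees of freedom = 2 − 1 = 1; critical value at α = 0.01 is 6.635.
Since 7.511 > 6.635, we reject the null hypothesis — the data do not fit the 3:1 ratio.

7.511; not consistent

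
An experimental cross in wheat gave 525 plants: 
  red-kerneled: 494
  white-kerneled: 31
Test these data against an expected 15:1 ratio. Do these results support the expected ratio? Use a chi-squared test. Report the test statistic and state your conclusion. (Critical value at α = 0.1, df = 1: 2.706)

Under the 15:1 hypothesis (Σ ratio = 16, N = 525):
  red-kerneled: 525 × 15/16 = 492.1875
  white-kerneled: 525 × 1/16 = 32.8125
χ² = Σ (O − E)² / E
  red-kerneled: (494 − 492.1875)² / 492.1875 = 0.0067
  white-kerneled: (31 − 32.8125)² / 32.8125 = 0.1001
χ² = 0.0067 + 0.1001 = 0.1068 ≈ 0.107
Degrees of freedom = 2 − 1 = 1; critical value at α = 0.1 is 2.706.
Since 0.107 < 2.706, we fail to reject the null hypothesis — the data are consistent with the 15:1 ratio.

0.107; consistent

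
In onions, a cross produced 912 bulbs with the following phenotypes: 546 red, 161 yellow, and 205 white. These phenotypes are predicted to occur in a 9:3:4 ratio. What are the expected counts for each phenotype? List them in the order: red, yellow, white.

513, 171, 228

Expected counts for N = 912 under a 9:3:4 ratio (total parts = 16):
  red: 912 × 9/16 = 513
  yellow: 912 × 3/16 = 171
  white: 912 × 4/16 = 228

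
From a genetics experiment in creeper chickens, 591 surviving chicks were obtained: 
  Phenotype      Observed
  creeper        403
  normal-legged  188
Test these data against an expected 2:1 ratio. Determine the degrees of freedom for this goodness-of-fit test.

1

A goodness-of-fit test with 2 phenotype classes has df = 2 − 1 = 1.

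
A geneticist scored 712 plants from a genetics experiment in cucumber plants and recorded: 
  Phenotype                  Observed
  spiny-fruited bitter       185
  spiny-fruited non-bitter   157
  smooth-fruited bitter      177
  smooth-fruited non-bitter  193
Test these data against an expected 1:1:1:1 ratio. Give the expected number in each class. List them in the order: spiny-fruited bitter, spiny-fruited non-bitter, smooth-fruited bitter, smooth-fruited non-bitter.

The 1:1:1:1 ratio has 4 parts, so with N = 712 the expected counts are:
  spiny-fruited bitter: 712 × 1/4 = 178
  spiny-fruited non-bitter: 712 × 1/4 = 178
  smooth-fruited bitter: 712 × 1/4 = 178
  smooth-fruited non-bitter: 712 × 1/4 = 178

178, 178, 178, 178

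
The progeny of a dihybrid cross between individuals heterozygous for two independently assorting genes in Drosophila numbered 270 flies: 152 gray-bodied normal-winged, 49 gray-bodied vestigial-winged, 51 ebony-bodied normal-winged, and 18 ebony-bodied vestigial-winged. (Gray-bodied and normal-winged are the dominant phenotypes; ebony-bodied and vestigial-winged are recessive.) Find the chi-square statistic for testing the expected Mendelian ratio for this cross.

0.130

A dihybrid F₂ with independent assortment and complete dominance at both loci gives a 9:3:3:1 phenotypic ratio.
The 9:3:3:1 ratio has 16 parts, so with N = 270 the expected counts are:
  gray-bodied normal-winged: 270 × 9/16 = 151.875
  gray-bodied vestigial-winged: 270 × 3/16 = 50.625
  ebony-bodied normal-winged: 270 × 3/16 = 50.625
  ebony-bodied vestigial-winged: 270 × 1/16 = 16.875
χ² = Σ (O − E)² / E
  gray-bodied normal-winged: (152 − 151.875)² / 151.875 = 0.0001
  gray-bodied vestigial-winged: (49 − 50.625)² / 50.625 = 0.0522
  ebony-bodied normal-winged: (51 − 50.625)² / 50.625 = 0.0028
  ebony-bodied vestigial-winged: (18 − 16.875)² / 16.875 = 0.0750
χ² = 0.0001 + 0.0522 + 0.0028 + 0.0750 = 0.1301 ≈ 0.130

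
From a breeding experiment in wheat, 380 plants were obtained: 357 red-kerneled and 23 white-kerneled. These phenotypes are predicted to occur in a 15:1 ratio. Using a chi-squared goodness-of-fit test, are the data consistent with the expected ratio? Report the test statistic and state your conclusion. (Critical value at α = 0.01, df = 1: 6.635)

The 15:1 ratio has 16 parts, so with N = 380 the expected counts are:
  red-kerneled: 380 × 15/16 = 356.25
  white-kerneled: 380 × 1/16 = 23.75
χ² = Σ (O − E)² / E
  red-kerneled: (357 − 356.25)² / 356.25 = 0.0016
  white-kerneled: (23 − 23.75)² / 23.75 = 0.0237
χ² = 0.0016 + 0.0237 = 0.0253 ≈ 0.025
Degrees of freedom = 2 − 1 = 1; critical value at α = 0.01 is 6.635.
Since 0.025 < 6.635, we fail to reject the null hypothesis — the data are consistent with the 15:1 ratio.

0.025; consistent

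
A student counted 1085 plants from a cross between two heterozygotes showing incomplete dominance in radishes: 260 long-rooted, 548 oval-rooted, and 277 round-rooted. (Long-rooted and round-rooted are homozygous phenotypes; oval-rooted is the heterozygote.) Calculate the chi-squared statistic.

With incomplete dominance, a heterozygote × heterozygote cross gives a 1:2:1 phenotypic ratio.
The 1:2:1 ratio has 4 parts, so with N = 1085 the expected counts are:
  long-rooted: 1085 × 1/4 = 271.25
  oval-rooted: 1085 × 2/4 = 542.5
  round-rooted: 1085 × 1/4 = 271.25
χ² = Σ (O − E)² / E
  long-rooted: (260 − 271.25)² / 271.25 = 0.4666
  oval-rooted: (548 − 542.5)² / 542.5 = 0.0558
  round-rooted: (277 − 271.25)² / 271.25 = 0.1219
χ² = 0.4666 + 0.0558 + 0.1219 = 0.6443 ≈ 0.644

0.644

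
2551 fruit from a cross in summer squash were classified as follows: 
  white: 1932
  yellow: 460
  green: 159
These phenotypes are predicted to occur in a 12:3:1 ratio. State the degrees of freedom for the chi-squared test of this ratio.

A goodness-of-fit test with 3 phenotype classes has df = 3 − 1 = 2.

2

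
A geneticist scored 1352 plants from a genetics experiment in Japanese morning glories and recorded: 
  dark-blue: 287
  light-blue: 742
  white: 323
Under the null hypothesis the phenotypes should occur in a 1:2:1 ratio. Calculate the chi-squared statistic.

14.805

Expected counts for N = 1352 under a 1:2:1 ratio (total parts = 4):
  dark-blue: 1352 × 1/4 = 338
  light-blue: 1352 × 2/4 = 676
  white: 1352 × 1/4 = 338
χ² = Σ (O − E)² / E
  dark-blue: (287 − 338)² / 338 = 7.6953
  light-blue: (742 − 676)² / 676 = 6.4438
  white: (323 − 338)² / 338 = 0.6657
χ² = 7.6953 + 6.4438 + 0.6657 = 14.8048 ≈ 14.805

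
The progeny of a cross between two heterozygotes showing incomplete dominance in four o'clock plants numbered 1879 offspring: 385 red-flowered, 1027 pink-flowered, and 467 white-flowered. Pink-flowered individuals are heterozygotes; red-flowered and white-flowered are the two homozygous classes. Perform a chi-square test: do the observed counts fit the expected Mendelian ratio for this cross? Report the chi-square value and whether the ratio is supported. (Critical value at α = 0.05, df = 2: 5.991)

23.456; not consistent

With incomplete dominance, a heterozygote × heterozygote cross gives a 1:2:1 phenotypic ratio.
The 1:2:1 ratio has 4 parts, so with N = 1879 the expected counts are:
  red-flowered: 1879 × 1/4 = 469.75
  pink-flowered: 1879 × 2/4 = 939.5
  white-flowered: 1879 × 1/4 = 469.75
χ² = Σ (O − E)² / E
  red-flowered: (385 − 469.75)² / 469.75 = 15.2902
  pink-flowered: (1027 − 939.5)² / 939.5 = 8.1493
  white-flowered: (467 − 469.75)² / 469.75 = 0.0161
χ² = 15.2902 + 8.1493 + 0.0161 = 23.4556 ≈ 23.456
Degrees of freedom = 3 − 1 = 2; critical value at α = 0.05 is 5.991.
Since 23.456 > 5.991, we reject the null hypothesis — the data do not fit the 1:2:1 ratio.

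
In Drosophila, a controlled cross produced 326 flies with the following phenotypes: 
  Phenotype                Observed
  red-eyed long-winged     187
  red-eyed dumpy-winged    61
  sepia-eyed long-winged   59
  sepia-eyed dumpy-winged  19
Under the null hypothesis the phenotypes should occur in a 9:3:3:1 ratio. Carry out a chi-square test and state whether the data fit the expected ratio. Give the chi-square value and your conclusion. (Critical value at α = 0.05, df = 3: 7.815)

0.239; consistent

Total ratio parts = 16. Expected numbers out of 326:
  red-eyed long-winged: 326 × 9/16 = 183.375
  red-eyed dumpy-winged: 326 × 3/16 = 61.125
  sepia-eyed long-winged: 326 × 3/16 = 61.125
  sepia-eyed dumpy-winged: 326 × 1/16 = 20.375
χ² = Σ (O − E)² / E
  red-eyed long-winged: (187 − 183.375)² / 183.375 = 0.0717
  red-eyed dumpy-winged: (61 − 61.125)² / 61.125 = 0.0003
  sepia-eyed long-winged: (59 − 61.125)² / 61.125 = 0.0739
  sepia-eyed dumpy-winged: (19 − 20.375)² / 20.375 = 0.0928
χ² = 0.0717 + 0.0003 + 0.0739 + 0.0928 = 0.2387 ≈ 0.239
Degrees of freedom = 4 − 1 = 3; critical value at α = 0.05 is 7.815.
Since 0.239 < 7.815, we fail to reject the null hypothesis — the data are consistent with the 9:3:3:1 ratio.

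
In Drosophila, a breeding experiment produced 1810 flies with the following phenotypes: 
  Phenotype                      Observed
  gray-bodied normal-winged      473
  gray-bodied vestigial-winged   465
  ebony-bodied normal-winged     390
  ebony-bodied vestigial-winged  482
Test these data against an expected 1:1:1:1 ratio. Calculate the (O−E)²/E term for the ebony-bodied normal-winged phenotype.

8.633

Total ratio parts = 4. Expected numbers out of 1810:
  gray-bodied normal-winged: 1810 × 1/4 = 452.5
  gray-bodied vestigial-winged: 1810 × 1/4 = 452.5
  ebony-bodied normal-winged: 1810 × 1/4 = 452.5
  ebony-bodied vestigial-winged: 1810 × 1/4 = 452.5
Contribution of ebony-bodied normal-winged: (390 − 452.5)² / 452.5 = 8.6326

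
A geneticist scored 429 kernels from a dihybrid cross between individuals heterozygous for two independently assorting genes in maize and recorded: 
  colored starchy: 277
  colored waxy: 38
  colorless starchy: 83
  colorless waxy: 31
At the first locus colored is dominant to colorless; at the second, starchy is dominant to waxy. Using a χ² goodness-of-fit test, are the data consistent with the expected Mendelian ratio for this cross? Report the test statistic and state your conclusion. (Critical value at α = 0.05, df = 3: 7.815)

28.403; not consistent

A dihybrid F₂ with independent assortment and complete dominance at both loci gives a 9:3:3:1 phenotypic ratio.
Under the 9:3:3:1 hypothesis (Σ ratio = 16, N = 429):
  colored starchy: 429 × 9/16 = 241.3125
  colored waxy: 429 × 3/16 = 80.4375
  colorless starchy: 429 × 3/16 = 80.4375
  colorless waxy: 429 × 1/16 = 26.8125
χ² = Σ (O − E)² / E
  colored starchy: (277 − 241.3125)² / 241.3125 = 5.2778
  colored waxy: (38 − 80.4375)² / 80.4375 = 22.3893
  colorless starchy: (83 − 80.4375)² / 80.4375 = 0.0816
  colorless waxy: (31 − 26.8125)² / 26.8125 = 0.6540
χ² = 5.2778 + 22.3893 + 0.0816 + 0.6540 = 28.4027 ≈ 28.403
Degrees of freedom = 4 − 1 = 3; critical value at α = 0.05 is 7.815.
Since 28.403 > 7.815, we reject the null hypothesis — the data do not fit the 9:3:3:1 ratio.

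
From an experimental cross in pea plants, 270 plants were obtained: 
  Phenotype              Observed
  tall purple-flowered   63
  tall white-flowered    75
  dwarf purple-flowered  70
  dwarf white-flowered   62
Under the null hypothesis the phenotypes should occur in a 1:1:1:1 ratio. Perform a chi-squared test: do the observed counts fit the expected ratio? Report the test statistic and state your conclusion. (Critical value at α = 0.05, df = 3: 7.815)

Under the 1:1:1:1 hypothesis (Σ ratio = 4, N = 270):
  tall purple-flowered: 270 × 1/4 = 67.5
  tall white-flowered: 270 × 1/4 = 67.5
  dwarf purple-flowered: 270 × 1/4 = 67.5
  dwarf white-flowered: 270 × 1/4 = 67.5
χ² = Σ (O − E)² / E
  tall purple-flowered: (63 − 67.5)² / 67.5 = 0.3000
  tall white-flowered: (75 − 67.5)² / 67.5 = 0.8333
  dwarf purple-flowered: (70 − 67.5)² / 67.5 = 0.0926
  dwarf white-flowered: (62 − 67.5)² / 67.5 = 0.4481
χ² = 0.3000 + 0.8333 + 0.0926 + 0.4481 = 1.674
Degrees of freedom = 4 − 1 = 3; critical value at α = 0.05 is 7.815.
Since 1.674 < 7.815, we fail to reject the null hypothesis — the data are consistent with the 1:1:1:1 ratio.

1.674; consistent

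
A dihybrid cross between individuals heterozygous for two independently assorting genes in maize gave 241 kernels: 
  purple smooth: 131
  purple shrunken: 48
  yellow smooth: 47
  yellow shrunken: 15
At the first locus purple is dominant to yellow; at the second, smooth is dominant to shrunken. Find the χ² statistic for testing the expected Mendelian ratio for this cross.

A dihybrid F₂ with independent assortment and complete dominance at both loci gives a 9:3:3:1 phenotypic ratio.
Expected counts for N = 241 under a 9:3:3:1 ratio (total parts = 16):
  purple smooth: 241 × 9/16 = 135.5625
  purple shrunken: 241 × 3/16 = 45.1875
  yellow smooth: 241 × 3/16 = 45.1875
  yellow shrunken: 241 × 1/16 = 15.0625
χ² = Σ (O − E)² / E
  purple smooth: (131 − 135.5625)² / 135.5625 = 0.1536
  purple shrunken: (48 − 45.1875)² / 45.1875 = 0.1751
  yellow smooth: (47 − 45.1875)² / 45.1875 = 0.0727
  yellow shrunken: (15 − 15.0625)² / 15.0625 = 0.0003
χ² = 0.1536 + 0.1751 + 0.0727 + 0.0003 = 0.4017 ≈ 0.402

0.402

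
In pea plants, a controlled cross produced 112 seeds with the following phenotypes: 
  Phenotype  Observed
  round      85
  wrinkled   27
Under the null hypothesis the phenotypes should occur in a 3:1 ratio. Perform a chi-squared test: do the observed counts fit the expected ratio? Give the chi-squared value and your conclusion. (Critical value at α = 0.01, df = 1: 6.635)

Expected counts for N = 112 under a 3:1 ratio (total parts = 4):
  round: 112 × 3/4 = 84
  wrinkled: 112 × 1/4 = 28
χ² = Σ (O − E)² / E
  round: (85 − 84)² / 84 = 0.0119
  wrinkled: (27 − 28)² / 28 = 0.0357
χ² = 0.0119 + 0.0357 = 0.0476 ≈ 0.048
Degrees of freedom = 2 − 1 = 1; critical value at α = 0.01 is 6.635.
Since 0.048 < 6.635, we fail to reject the null hypothesis — the data are consistent with the 3:1 ratio.

0.048; consistent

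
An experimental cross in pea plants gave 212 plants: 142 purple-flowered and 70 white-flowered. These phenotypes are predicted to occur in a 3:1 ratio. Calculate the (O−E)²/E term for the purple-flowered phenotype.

Expected counts for N = 212 under a 3:1 ratio (total parts = 4):
  purple-flowered: 212 × 3/4 = 159
  white-flowered: 212 × 1/4 = 53
Contribution of purple-flowered: (142 − 159)² / 159 = 1.8176

1.818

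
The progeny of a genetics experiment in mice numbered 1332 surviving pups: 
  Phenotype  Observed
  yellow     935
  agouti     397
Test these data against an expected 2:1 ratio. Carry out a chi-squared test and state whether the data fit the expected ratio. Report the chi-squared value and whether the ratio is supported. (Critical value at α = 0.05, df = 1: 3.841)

7.463; not consistent

Under the 2:1 hypothesis (Σ ratio = 3, N = 1332):
  yellow: 1332 × 2/3 = 888
  agouti: 1332 × 1/3 = 444
χ² = Σ (O − E)² / E
  yellow: (935 − 888)² / 888 = 2.4876
  agouti: (397 − 444)² / 444 = 4.9752
χ² = 2.4876 + 4.9752 = 7.4628 ≈ 7.463
Degrees of freedom = 2 − 1 = 1; critical value at α = 0.05 is 3.841.
Since 7.463 > 3.841, we reject the null hypothesis — the data do not fit the 2:1 ratio.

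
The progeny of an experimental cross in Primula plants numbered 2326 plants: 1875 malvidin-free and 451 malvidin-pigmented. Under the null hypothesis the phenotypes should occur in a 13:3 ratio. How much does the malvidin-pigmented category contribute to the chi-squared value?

0.507

Expected counts for N = 2326 under a 13:3 ratio (total parts = 16):
  malvidin-free: 2326 × 13/16 = 1889.875
  malvidin-pigmented: 2326 × 3/16 = 436.125
Contribution of malvidin-pigmented: (451 − 436.125)² / 436.125 = 0.5073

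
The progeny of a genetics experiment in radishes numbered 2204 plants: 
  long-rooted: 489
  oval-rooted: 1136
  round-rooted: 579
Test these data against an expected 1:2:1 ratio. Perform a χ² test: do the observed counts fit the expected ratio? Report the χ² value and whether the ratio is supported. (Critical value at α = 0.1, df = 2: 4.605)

Expected counts for N = 2204 under a 1:2:1 ratio (total parts = 4):
  long-rooted: 2204 × 1/4 = 551
  oval-rooted: 2204 × 2/4 = 1102
  round-rooted: 2204 × 1/4 = 551
χ² = Σ (O − E)² / E
  long-rooted: (489 − 551)² / 551 = 6.9764
  oval-rooted: (1136 − 1102)² / 1102 = 1.0490
  round-rooted: (579 − 551)² / 551 = 1.4229
χ² = 6.9764 + 1.0490 + 1.4229 = 9.4483 ≈ 9.448
Degrees of freedom = 3 − 1 = 2; critical value at α = 0.1 is 4.605.
Since 9.448 > 4.605, we reject the null hypothesis — the data do not fit the 1:2:1 ratio.

9.448; not consistent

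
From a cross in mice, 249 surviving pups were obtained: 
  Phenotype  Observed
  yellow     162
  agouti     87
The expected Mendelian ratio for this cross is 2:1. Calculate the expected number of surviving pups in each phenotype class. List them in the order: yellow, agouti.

166, 83

Expected counts for N = 249 under a 2:1 ratio (total parts = 3):
  yellow: 249 × 2/3 = 166
  agouti: 249 × 1/3 = 83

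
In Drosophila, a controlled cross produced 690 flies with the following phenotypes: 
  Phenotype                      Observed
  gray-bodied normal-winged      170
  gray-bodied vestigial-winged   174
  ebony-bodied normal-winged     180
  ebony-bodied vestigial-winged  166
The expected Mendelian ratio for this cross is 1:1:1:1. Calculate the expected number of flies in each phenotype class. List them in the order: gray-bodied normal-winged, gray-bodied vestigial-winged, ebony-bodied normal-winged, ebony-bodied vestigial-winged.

Expected counts for N = 690 under a 1:1:1:1 ratio (total parts = 4):
  gray-bodied normal-winged: 690 × 1/4 = 172.5
  gray-bodied vestigial-winged: 690 × 1/4 = 172.5
  ebony-bodied normal-winged: 690 × 1/4 = 172.5
  ebony-bodied vestigial-winged: 690 × 1/4 = 172.5

172.5, 172.5, 172.5, 172.5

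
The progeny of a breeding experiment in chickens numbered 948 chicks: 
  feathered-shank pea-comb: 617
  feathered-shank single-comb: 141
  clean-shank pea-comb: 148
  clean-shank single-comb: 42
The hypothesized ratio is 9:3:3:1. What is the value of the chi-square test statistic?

Expected counts for N = 948 under a 9:3:3:1 ratio (total parts = 16):
  feathered-shank pea-comb: 948 × 9/16 = 533.25
  feathered-shank single-comb: 948 × 3/16 = 177.75
  clean-shank pea-comb: 948 × 3/16 = 177.75
  clean-shank single-comb: 948 × 1/16 = 59.25
χ² = Σ (O − E)² / E
  feathered-shank pea-comb: (617 − 533.25)² / 533.25 = 13.1534
  feathered-shank single-comb: (141 − 177.75)² / 177.75 = 7.5981
  clean-shank pea-comb: (148 − 177.75)² / 177.75 = 4.9793
  clean-shank single-comb: (42 − 59.25)² / 59.25 = 5.0222
χ² = 13.1534 + 7.5981 + 4.9793 + 5.0222 = 30.753

30.753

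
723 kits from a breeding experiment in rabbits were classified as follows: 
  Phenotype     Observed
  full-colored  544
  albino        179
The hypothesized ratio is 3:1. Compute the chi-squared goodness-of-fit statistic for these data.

0.023

Total ratio parts = 4. Expected numbers out of 723:
  full-colored: 723 × 3/4 = 542.25
  albino: 723 × 1/4 = 180.75
χ² = Σ (O − E)² / E
  full-colored: (544 − 542.25)² / 542.25 = 0.0056
  albino: (179 − 180.75)² / 180.75 = 0.0169
χ² = 0.0056 + 0.0169 = 0.0225 ≈ 0.023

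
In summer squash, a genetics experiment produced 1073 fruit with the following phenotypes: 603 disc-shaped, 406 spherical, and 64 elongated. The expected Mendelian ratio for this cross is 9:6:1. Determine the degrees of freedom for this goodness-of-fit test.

A goodness-of-fit test with 3 phenotype classes has df = 3 − 1 = 2.

2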